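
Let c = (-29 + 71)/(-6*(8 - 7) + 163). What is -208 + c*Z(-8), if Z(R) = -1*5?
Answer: -32866/157 ≈ -209.34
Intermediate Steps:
c = 42/157 (c = 42/(-6*1 + 163) = 42/(-6 + 163) = 42/157 ≈ 0.26752)
Z(R) = -5
-208 + c*Z(-8) = -208 + (42/157)*(-5) = -208 - 210/157 = -32866/157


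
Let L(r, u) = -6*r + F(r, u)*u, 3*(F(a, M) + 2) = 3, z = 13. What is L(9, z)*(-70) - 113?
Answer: 4577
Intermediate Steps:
F(a, M) = -1 (F(a, M) = -2 + (1/3)*3 = -2 + 1 = -1)
L(r, u) = -u - 6*r (L(r, u) = -6*r - u = -u - 6*r)
L(9, z)*(-70) - 113 = (-1*13 - 6*9)*(-70) - 113 = (-13 - 54)*(-70) - 113 = -67*(-70) - 113 = 4690 - 113 = 4577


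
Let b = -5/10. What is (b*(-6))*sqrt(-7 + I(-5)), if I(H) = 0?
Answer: 3*I*sqrt(7) ≈ 7.9373*I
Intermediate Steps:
b = -1/2 (b = -5*1/10 = -1/2 ≈ -0.50000)
(b*(-6))*sqrt(-7 + I(-5)) = (-1/2*(-6))*sqrt(-7 + 0) = 3*sqrt(-7) = 3*(I*sqrt(7)) = 3*I*sqrt(7)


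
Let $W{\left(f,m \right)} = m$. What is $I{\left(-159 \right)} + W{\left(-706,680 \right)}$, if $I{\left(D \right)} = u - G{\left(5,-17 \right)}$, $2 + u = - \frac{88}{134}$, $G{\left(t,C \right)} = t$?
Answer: $\frac{45047}{67} \approx 672.34$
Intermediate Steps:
$u = - \frac{178}{67}$ ($u = -2 - \frac{88}{134} = -2 - \frac{44}{67} = - \frac{178}{67} \approx -2.6567$)
$I{\left(D \right)} = - \frac{513}{67}$ ($I{\left(D \right)} = - \frac{178}{67} - 5 = - \frac{513}{67}$)
$I{\left(-159 \right)} + W{\left(-706,680 \right)} = - \frac{513}{67} + 680 = \frac{45047}{67}$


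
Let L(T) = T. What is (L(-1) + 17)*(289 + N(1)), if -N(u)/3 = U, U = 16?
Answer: 3856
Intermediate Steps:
N(u) = -48 (N(u) = -3*16 = -48)
(L(-1) + 17)*(289 + N(1)) = (-1 + 17)*(289 - 48) = 16*241 = 3856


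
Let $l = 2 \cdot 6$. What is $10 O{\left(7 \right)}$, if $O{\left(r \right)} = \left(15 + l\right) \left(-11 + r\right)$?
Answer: $-1080$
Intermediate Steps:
$l = 12$
$O{\left(r \right)} = -297 + 27 r$ ($O{\left(r \right)} = \left(15 + 12\right) \left(-11 + r\right) = 27 \left(-11 + r\right) = -297 + 27 r$)
$10 O{\left(7 \right)} = 10 \left(-297 + 27 \cdot 7\right) = 10 \left(-297 + 189\right) = 10 \left(-108\right) = -1080$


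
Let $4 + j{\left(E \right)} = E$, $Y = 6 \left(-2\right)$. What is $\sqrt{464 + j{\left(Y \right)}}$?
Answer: $8 \sqrt{7} \approx 21.166$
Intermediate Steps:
$Y = -12$
$j{\left(E \right)} = -4 + E$
$\sqrt{464 + j{\left(Y \right)}} = \sqrt{464 - 16} = \sqrt{448} = 8 \sqrt{7}$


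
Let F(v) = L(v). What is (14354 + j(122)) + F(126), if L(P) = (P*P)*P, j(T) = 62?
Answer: 2014792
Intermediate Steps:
L(P) = P**3 (L(P) = P**2*P = P**3)
F(v) = v**3
(14354 + j(122)) + F(126) = (14354 + 62) + 126**3 = 14416 + 2000376 = 2014792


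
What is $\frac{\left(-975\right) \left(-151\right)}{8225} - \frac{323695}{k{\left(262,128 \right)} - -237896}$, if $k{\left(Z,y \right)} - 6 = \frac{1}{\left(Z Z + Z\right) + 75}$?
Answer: $\frac{89296540717652}{5399126176927} \approx 16.539$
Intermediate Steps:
$k{\left(Z,y \right)} = 6 + \frac{1}{75 + Z + Z^{2}}$ ($k{\left(Z,y \right)} = 6 + \frac{1}{\left(Z Z + Z\right) + 75} = 6 + \frac{1}{\left(Z^{2} + Z\right) + 75} = 6 + \frac{1}{\left(Z + Z^{2}\right) + 75} = 6 + \frac{1}{75 + Z + Z^{2}}$)
$\frac{\left(-975\right) \left(-151\right)}{8225} - \frac{323695}{k{\left(262,128 \right)} - -237896} = \frac{\left(-975\right) \left(-151\right)}{8225} - \frac{323695}{\frac{451 + 6 \cdot 262 + 6 \cdot 262^{2}}{75 + 262 + 262^{2}} - -237896} = 147225 \cdot \frac{1}{8225} - \frac{323695}{\frac{451 + 1572 + 6 \cdot 68644}{75 + 262 + 68644} + 237896} = \frac{5889}{329} - \frac{323695}{\frac{451 + 1572 + 411864}{68981} + 237896} = \frac{5889}{329} - \frac{323695}{\frac{1}{68981} \cdot 413887 + 237896} = \frac{5889}{329} - \frac{323695}{\frac{413887}{68981} + 237896} = \frac{5889}{329} - \frac{323695}{\frac{16410717863}{68981}} = \frac{5889}{329} - \frac{22328804795}{16410717863} = \frac{89296540717652}{5399126176927}$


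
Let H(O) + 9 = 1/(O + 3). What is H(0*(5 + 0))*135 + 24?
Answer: -1146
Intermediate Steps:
H(O) = -9 + 1/(3 + O) (H(O) = -9 + 1/(O + 3) = -9 + 1/(3 + O))
H(0*(5 + 0))*135 + 24 = ((-26 - 0*(5 + 0))/(3 + 0*(5 + 0)))*135 + 24 = ((-26 - 0*5)/(3 + 0*5))*135 + 24 = ((-26 - 9*0)/(3 + 0))*135 + 24 = ((-26 + 0)/3)*135 + 24 = ((⅓)*(-26))*135 + 24 = -26/3*135 + 24 = -1170 + 24 = -1146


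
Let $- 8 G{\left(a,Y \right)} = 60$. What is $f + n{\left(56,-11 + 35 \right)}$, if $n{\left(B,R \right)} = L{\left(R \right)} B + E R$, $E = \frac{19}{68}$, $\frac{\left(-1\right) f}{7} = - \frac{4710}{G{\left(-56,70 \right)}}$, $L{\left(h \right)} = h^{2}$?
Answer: $\frac{473734}{17} \approx 27867.0$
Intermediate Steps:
$G{\left(a,Y \right)} = - \frac{15}{2}$ ($G{\left(a,Y \right)} = \left(- \frac{1}{8}\right) 60 = - \frac{15}{2}$)
$f = -4396$ ($f = - 7 \left(- \frac{4710}{- \frac{15}{2}}\right) = - 7 \left(\left(-4710\right) \left(- \frac{2}{15}\right)\right) = \left(-7\right) 628 = -4396$)
$E = \frac{19}{68}$ ($E = 19 \cdot \frac{1}{68} = \frac{19}{68} \approx 0.27941$)
$n{\left(B,R \right)} = \frac{19 R}{68} + B R^{2}$ ($n{\left(B,R \right)} = R^{2} B + \frac{19 R}{68} = B R^{2} + \frac{19 R}{68} = \frac{19 R}{68} + B R^{2}$)
$f + n{\left(56,-11 + 35 \right)} = -4396 + \frac{\left(-11 + 35\right) \left(19 + 68 \cdot 56 \left(-11 + 35\right)\right)}{68} = -4396 + \frac{1}{68} \cdot 24 \left(19 + 68 \cdot 56 \cdot 24\right) = -4396 + \frac{1}{68} \cdot 24 \left(19 + 91392\right) = -4396 + \frac{1}{68} \cdot 24 \cdot 91411 = -4396 + \frac{548466}{17} = \frac{473734}{17}$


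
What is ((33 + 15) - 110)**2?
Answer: 3844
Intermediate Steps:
((33 + 15) - 110)**2 = (48 - 110)**2 = (-62)**2 = 3844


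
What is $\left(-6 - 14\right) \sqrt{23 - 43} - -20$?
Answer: $20 - 40 i \sqrt{5} \approx 20.0 - 89.443 i$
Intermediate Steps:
$\left(-6 - 14\right) \sqrt{23 - 43} - -20 = \left(-6 - 14\right) \sqrt{-20} + \left(-23 + 43\right) = - 20 \cdot 2 i \sqrt{5} + 20 = - 40 i \sqrt{5} + 20 = 20 - 40 i \sqrt{5}$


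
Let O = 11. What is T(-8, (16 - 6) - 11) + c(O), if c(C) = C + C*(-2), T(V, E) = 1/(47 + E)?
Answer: -505/46 ≈ -10.978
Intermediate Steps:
c(C) = -C (c(C) = C - 2*C = -C)
T(-8, (16 - 6) - 11) + c(O) = 1/(47 + ((16 - 6) - 11)) - 1*11 = 1/(47 + (10 - 11)) - 11 = 1/(47 - 1) - 11 = 1/46 - 11 = -505/46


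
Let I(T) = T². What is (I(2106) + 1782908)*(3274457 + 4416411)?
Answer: 47822924708992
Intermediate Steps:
(I(2106) + 1782908)*(3274457 + 4416411) = (2106² + 1782908)*(3274457 + 4416411) = (4435236 + 1782908)*7690868 = 6218144*7690868 = 47822924708992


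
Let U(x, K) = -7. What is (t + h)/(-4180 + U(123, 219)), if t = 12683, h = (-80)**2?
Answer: -19083/4187 ≈ -4.5577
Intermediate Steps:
h = 6400
(t + h)/(-4180 + U(123, 219)) = (12683 + 6400)/(-4180 - 7) = 19083/(-4187) = 19083*(-1/4187) = -19083/4187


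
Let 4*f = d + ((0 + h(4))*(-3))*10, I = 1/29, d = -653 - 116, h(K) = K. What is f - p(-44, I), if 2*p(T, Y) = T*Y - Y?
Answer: -25691/116 ≈ -221.47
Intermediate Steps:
d = -769
I = 1/29 ≈ 0.034483
f = -889/4 (f = (-769 + ((0 + 4)*(-3))*10)/4 = (-769 + (4*(-3))*10)/4 = (-769 - 12*10)/4 = (-769 - 120)/4 = (¼)*(-889) = -889/4 ≈ -222.25)
p(T, Y) = -Y/2 + T*Y/2 (p(T, Y) = (T*Y - Y)/2 = (-Y + T*Y)/2 = -Y/2 + T*Y/2)
f - p(-44, I) = -889/4 - (-1 - 44)/(2*29) = -889/4 - (-45)/(2*29) = -889/4 - 1*(-45/58) = -889/4 + 45/58 = -25691/116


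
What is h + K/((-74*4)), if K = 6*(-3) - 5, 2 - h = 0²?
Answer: 615/296 ≈ 2.0777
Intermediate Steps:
h = 2 (h = 2 - 1*0² = 2 - 1*0 = 2 + 0 = 2)
K = -23 (K = -18 - 5 = -23)
h + K/((-74*4)) = 2 - 23/(-74*4) = 2 - 23/(-296) = 2 - 1/296*(-23) = 2 + 23/296 = 615/296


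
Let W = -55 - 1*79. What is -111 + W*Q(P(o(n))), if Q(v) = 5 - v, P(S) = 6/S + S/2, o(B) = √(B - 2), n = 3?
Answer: 90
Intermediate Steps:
o(B) = √(-2 + B)
W = -134 (W = -55 - 79 = -134)
P(S) = S/2 + 6/S (P(S) = 6/S + S*(½) = 6/S + S/2 = S/2 + 6/S)
-111 + W*Q(P(o(n))) = -111 - 134*(5 - (√(-2 + 3)/2 + 6/(√(-2 + 3)))) = -111 - 134*(5 - (√1/2 + 6/(√1))) = -111 - 134*(5 - ((½)*1 + 6/1)) = -111 - 134*(5 - (½ + 6*1)) = -111 - 134*(5 - (½ + 6)) = -111 - 134*(5 - 1*13/2) = -111 - 134*(5 - 13/2) = -111 - 134*(-3/2) = -111 + 201 = 90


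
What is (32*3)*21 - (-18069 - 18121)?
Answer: 38206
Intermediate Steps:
(32*3)*21 - (-18069 - 18121) = 96*21 - 1*(-36190) = 2016 + 36190 = 38206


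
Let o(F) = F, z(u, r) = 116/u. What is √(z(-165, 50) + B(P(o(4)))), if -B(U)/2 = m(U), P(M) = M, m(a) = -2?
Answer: 4*√5610/165 ≈ 1.8158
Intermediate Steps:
B(U) = 4 (B(U) = -2*(-2) = 4)
√(z(-165, 50) + B(P(o(4)))) = √(116/(-165) + 4) = √(116*(-1/165) + 4) = √(-116/165 + 4) = √(544/165) = 4*√5610/165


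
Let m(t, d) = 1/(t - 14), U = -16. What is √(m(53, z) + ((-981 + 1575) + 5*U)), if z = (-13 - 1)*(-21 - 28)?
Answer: √781833/39 ≈ 22.672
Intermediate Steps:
z = 686 (z = -14*(-49) = 686)
m(t, d) = 1/(-14 + t)
√(m(53, z) + ((-981 + 1575) + 5*U)) = √(1/(-14 + 53) + ((-981 + 1575) + 5*(-16))) = √(1/39 + (594 - 80)) = √(1/39 + 514) = √(20047/39) = √781833/39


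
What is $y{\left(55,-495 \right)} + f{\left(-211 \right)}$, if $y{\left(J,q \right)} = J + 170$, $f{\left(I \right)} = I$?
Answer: $14$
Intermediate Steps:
$y{\left(J,q \right)} = 170 + J$
$y{\left(55,-495 \right)} + f{\left(-211 \right)} = \left(170 + 55\right) - 211 = 225 - 211 = 14$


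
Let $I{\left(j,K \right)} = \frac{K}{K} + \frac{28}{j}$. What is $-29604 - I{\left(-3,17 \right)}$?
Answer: $- \frac{88787}{3} \approx -29596.0$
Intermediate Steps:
$I{\left(j,K \right)} = 1 + \frac{28}{j}$
$-29604 - I{\left(-3,17 \right)} = -29604 - \frac{28 - 3}{-3} = -29604 - \left(- \frac{1}{3}\right) 25 = -29604 - - \frac{25}{3} = -29604 + \frac{25}{3} = - \frac{88787}{3}$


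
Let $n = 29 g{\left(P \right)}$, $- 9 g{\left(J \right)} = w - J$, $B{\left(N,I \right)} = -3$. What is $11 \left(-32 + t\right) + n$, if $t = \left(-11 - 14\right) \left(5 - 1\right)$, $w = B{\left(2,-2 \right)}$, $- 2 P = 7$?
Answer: $- \frac{26165}{18} \approx -1453.6$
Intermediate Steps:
$P = - \frac{7}{2}$ ($P = \left(- \frac{1}{2}\right) 7 = - \frac{7}{2} \approx -3.5$)
$w = -3$
$g{\left(J \right)} = \frac{1}{3} + \frac{J}{9}$ ($g{\left(J \right)} = - \frac{-3 - J}{9} = \frac{1}{3} + \frac{J}{9}$)
$n = - \frac{29}{18}$ ($n = 29 \left(\frac{1}{3} + \frac{1}{9} \left(- \frac{7}{2}\right)\right) = 29 \left(\frac{1}{3} - \frac{7}{18}\right) = 29 \left(- \frac{1}{18}\right) = - \frac{29}{18} \approx -1.6111$)
$t = -100$ ($t = \left(-25\right) 4 = -100$)
$11 \left(-32 + t\right) + n = 11 \left(-32 - 100\right) - \frac{29}{18} = 11 \left(-132\right) - \frac{29}{18} = -1452 - \frac{29}{18} = - \frac{26165}{18}$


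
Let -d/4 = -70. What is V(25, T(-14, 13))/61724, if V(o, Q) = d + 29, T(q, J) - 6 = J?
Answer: 309/61724 ≈ 0.0050062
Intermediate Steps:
T(q, J) = 6 + J
d = 280 (d = -4*(-70) = 280)
V(o, Q) = 309 (V(o, Q) = 280 + 29 = 309)
V(25, T(-14, 13))/61724 = 309/61724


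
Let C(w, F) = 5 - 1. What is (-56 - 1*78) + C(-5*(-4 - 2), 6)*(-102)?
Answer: -542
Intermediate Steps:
C(w, F) = 4
(-56 - 1*78) + C(-5*(-4 - 2), 6)*(-102) = (-56 - 1*78) + 4*(-102) = (-56 - 78) - 408 = -134 - 408 = -542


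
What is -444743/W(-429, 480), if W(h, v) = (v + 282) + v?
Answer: -444743/1242 ≈ -358.09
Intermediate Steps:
W(h, v) = 282 + 2*v (W(h, v) = (282 + v) + v = 282 + 2*v)
-444743/W(-429, 480) = -444743/(282 + 2*480) = -444743/(282 + 960) = -444743/1242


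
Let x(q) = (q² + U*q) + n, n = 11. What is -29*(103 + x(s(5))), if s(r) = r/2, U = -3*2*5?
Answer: -5249/4 ≈ -1312.3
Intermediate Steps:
U = -30 (U = -6*5 = -30)
s(r) = r/2 (s(r) = r*(½) = r/2)
x(q) = 11 + q² - 30*q (x(q) = (q² - 30*q) + 11 = 11 + q² - 30*q)
-29*(103 + x(s(5))) = -29*(103 + (11 + ((½)*5)² - 15*5)) = -29*(103 + (11 + (5/2)² - 30*5/2)) = -29*(103 + (11 + 25/4 - 75)) = -29*(103 - 231/4) = -29*181/4 = -5249/4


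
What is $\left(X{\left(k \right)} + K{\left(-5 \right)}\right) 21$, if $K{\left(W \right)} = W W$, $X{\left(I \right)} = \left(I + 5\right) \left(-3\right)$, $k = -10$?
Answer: $840$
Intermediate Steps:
$X{\left(I \right)} = -15 - 3 I$ ($X{\left(I \right)} = \left(5 + I\right) \left(-3\right) = -15 - 3 I$)
$K{\left(W \right)} = W^{2}$
$\left(X{\left(k \right)} + K{\left(-5 \right)}\right) 21 = \left(\left(-15 - -30\right) + \left(-5\right)^{2}\right) 21 = \left(\left(-15 + 30\right) + 25\right) 21 = \left(15 + 25\right) 21 = 40 \cdot 21 = 840$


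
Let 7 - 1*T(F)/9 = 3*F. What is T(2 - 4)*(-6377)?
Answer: -746109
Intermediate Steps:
T(F) = 63 - 27*F
T(2 - 4)*(-6377) = (63 - 27*(2 - 4))*(-6377) = (63 - 27*(-2))*(-6377) = (63 + 54)*(-6377) = 117*(-6377) = -746109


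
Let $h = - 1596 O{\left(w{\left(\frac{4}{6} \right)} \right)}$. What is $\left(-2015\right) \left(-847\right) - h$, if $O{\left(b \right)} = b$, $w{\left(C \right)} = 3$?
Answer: $1711493$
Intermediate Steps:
$h = -4788$ ($h = \left(-1596\right) 3 = -4788$)
$\left(-2015\right) \left(-847\right) - h = \left(-2015\right) \left(-847\right) - -4788 = 1706705 + 4788 = 1711493$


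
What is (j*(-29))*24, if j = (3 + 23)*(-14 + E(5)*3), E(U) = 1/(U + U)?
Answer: 1239576/5 ≈ 2.4792e+5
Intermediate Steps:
E(U) = 1/(2*U)
j = -1781/5 (j = (3 + 23)*(-14 + ((½)/5)*3) = 26*(-14 + ((½)*(⅕))*3) = 26*(-14 + (⅒)*3) = 26*(-14 + 3/10) = 26*(-137/10) = -1781/5 ≈ -356.20)
(j*(-29))*24 = -1781/5*(-29)*24 = (51649/5)*24 = 1239576/5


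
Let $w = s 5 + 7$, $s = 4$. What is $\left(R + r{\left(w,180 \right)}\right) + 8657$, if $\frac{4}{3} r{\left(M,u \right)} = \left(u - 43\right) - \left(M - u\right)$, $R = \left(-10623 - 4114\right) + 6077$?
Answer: $\frac{429}{2} \approx 214.5$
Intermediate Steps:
$R = -8660$ ($R = -14737 + 6077 = -8660$)
$w = 27$ ($w = 4 \cdot 5 + 7 = 20 + 7 = 27$)
$r{\left(M,u \right)} = - \frac{129}{4} - \frac{3 M}{4} + \frac{3 u}{2}$ ($r{\left(M,u \right)} = \frac{3 \left(\left(u - 43\right) - \left(M - u\right)\right)}{4} = \frac{3 \left(\left(-43 + u\right) - \left(M - u\right)\right)}{4} = \frac{3 \left(-43 - M + 2 u\right)}{4} = - \frac{129}{4} - \frac{3 M}{4} + \frac{3 u}{2}$)
$\left(R + r{\left(w,180 \right)}\right) + 8657 = \left(-8660 - - \frac{435}{2}\right) + 8657 = \left(-8660 + \frac{435}{2}\right) + 8657 = - \frac{16885}{2} + 8657 = \frac{429}{2}$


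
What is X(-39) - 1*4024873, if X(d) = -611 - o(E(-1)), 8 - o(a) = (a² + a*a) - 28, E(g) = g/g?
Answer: -4025518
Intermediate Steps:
E(g) = 1
o(a) = 36 - 2*a² (o(a) = 8 - ((a² + a*a) - 28) = 8 - ((a² + a²) - 28) = 8 - (2*a² - 28) = 8 - (-28 + 2*a²) = 8 + (28 - 2*a²) = 36 - 2*a²)
X(d) = -645 (X(d) = -611 - (36 - 2*1²) = -611 - (36 - 2*1) = -611 - (36 - 2) = -611 - 1*34 = -611 - 34 = -645)
X(-39) - 1*4024873 = -645 - 1*4024873 = -645 - 4024873 = -4025518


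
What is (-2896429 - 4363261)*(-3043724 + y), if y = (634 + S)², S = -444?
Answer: 21834417876560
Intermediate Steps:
y = 36100 (y = (634 - 444)² = 190² = 36100)
(-2896429 - 4363261)*(-3043724 + y) = (-2896429 - 4363261)*(-3043724 + 36100) = -7259690*(-3007624) = 21834417876560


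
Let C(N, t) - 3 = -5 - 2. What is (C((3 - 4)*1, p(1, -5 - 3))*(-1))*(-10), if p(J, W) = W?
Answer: -40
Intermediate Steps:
C(N, t) = -4 (C(N, t) = 3 + (-5 - 2) = 3 - 7 = -4)
(C((3 - 4)*1, p(1, -5 - 3))*(-1))*(-10) = -4*(-1)*(-10) = 4*(-10) = -40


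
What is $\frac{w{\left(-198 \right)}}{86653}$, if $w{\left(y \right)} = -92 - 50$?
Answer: $- \frac{142}{86653} \approx -0.0016387$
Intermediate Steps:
$w{\left(y \right)} = -142$
$\frac{w{\left(-198 \right)}}{86653} = - \frac{142}{86653}$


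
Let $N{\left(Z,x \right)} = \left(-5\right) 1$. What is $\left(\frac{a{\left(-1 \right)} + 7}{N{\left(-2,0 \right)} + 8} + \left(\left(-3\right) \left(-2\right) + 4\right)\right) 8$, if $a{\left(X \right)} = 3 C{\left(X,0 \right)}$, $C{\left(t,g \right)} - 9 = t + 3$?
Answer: $\frac{560}{3} \approx 186.67$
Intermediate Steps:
$C{\left(t,g \right)} = 12 + t$ ($C{\left(t,g \right)} = 9 + \left(t + 3\right) = 9 + \left(3 + t\right) = 12 + t$)
$N{\left(Z,x \right)} = -5$
$a{\left(X \right)} = 36 + 3 X$ ($a{\left(X \right)} = 3 \left(12 + X\right) = 36 + 3 X$)
$\left(\frac{a{\left(-1 \right)} + 7}{N{\left(-2,0 \right)} + 8} + \left(\left(-3\right) \left(-2\right) + 4\right)\right) 8 = \left(\frac{\left(36 + 3 \left(-1\right)\right) + 7}{-5 + 8} + \left(\left(-3\right) \left(-2\right) + 4\right)\right) 8 = \left(\frac{\left(36 - 3\right) + 7}{3} + \left(6 + 4\right)\right) 8 = \left(\left(33 + 7\right) \frac{1}{3} + 10\right) 8 = \left(40 \cdot \frac{1}{3} + 10\right) 8 = \left(\frac{40}{3} + 10\right) 8 = \frac{70}{3} \cdot 8 = \frac{560}{3}$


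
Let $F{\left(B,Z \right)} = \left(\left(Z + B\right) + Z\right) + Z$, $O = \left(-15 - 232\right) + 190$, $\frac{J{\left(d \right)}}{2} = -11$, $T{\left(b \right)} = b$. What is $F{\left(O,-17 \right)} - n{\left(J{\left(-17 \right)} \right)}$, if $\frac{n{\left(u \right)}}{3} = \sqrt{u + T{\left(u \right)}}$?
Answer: $-108 - 6 i \sqrt{11} \approx -108.0 - 19.9 i$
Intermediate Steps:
$J{\left(d \right)} = -22$ ($J{\left(d \right)} = 2 \left(-11\right) = -22$)
$n{\left(u \right)} = 3 \sqrt{2} \sqrt{u}$ ($n{\left(u \right)} = 3 \sqrt{u + u} = 3 \sqrt{2 u} = 3 \sqrt{2} \sqrt{u}$)
$O = -57$ ($O = -247 + 190 = -57$)
$F{\left(B,Z \right)} = B + 3 Z$ ($F{\left(B,Z \right)} = \left(\left(B + Z\right) + Z\right) + Z = \left(B + 2 Z\right) + Z = B + 3 Z$)
$F{\left(O,-17 \right)} - n{\left(J{\left(-17 \right)} \right)} = \left(-57 + 3 \left(-17\right)\right) - 3 \sqrt{2} \sqrt{-22} = \left(-57 - 51\right) - 3 \sqrt{2} i \sqrt{22} = -108 - 6 i \sqrt{11}$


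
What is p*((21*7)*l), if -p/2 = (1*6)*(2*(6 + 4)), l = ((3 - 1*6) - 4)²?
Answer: -1728720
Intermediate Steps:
l = 49 (l = ((3 - 6) - 4)² = (-3 - 4)² = (-7)² = 49)
p = -240 (p = -2*1*6*2*(6 + 4) = -12*2*10 = -12*20 = -2*120 = -240)
p*((21*7)*l) = -240*21*7*49 = -35280*49 = -240*7203 = -1728720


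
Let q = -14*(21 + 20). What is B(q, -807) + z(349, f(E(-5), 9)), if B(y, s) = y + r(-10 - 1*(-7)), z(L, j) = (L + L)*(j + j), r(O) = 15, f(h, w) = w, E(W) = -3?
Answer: 12005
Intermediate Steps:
q = -574 (q = -14*41 = -574)
z(L, j) = 4*L*j (z(L, j) = (2*L)*(2*j) = 4*L*j)
B(y, s) = 15 + y (B(y, s) = y + 15 = 15 + y)
B(q, -807) + z(349, f(E(-5), 9)) = (15 - 574) + 4*349*9 = -559 + 12564 = 12005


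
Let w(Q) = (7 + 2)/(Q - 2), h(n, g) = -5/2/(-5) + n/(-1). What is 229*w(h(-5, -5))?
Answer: 4122/7 ≈ 588.86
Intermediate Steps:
h(n, g) = 1/2 - n (h(n, g) = -5*1/2*(-1/5) + n*(-1) = -5/2*(-1/5) - n = 1/2 - n)
w(Q) = 9/(-2 + Q)
229*w(h(-5, -5)) = 229*(9/(-2 + (1/2 - 1*(-5)))) = 229*(9/(-2 + (1/2 + 5))) = 229*(9/(-2 + 11/2)) = 229*(9/(7/2)) = 229*(9*(2/7)) = 229*(18/7) = 4122/7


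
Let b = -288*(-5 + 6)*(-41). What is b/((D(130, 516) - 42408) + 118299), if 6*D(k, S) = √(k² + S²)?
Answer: 2016272088/12958731035 - 8856*√70789/12958731035 ≈ 0.15541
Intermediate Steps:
D(k, S) = √(S² + k²)/6 (D(k, S) = √(k² + S²)/6 = √(S² + k²)/6)
b = 11808 (b = -288*(-41) = 11808)
b/((D(130, 516) - 42408) + 118299) = 11808/((√(516² + 130²)/6 - 42408) + 118299) = 11808/((√(266256 + 16900)/6 - 42408) + 118299) = 11808/((√283156/6 - 42408) + 118299) = 11808/(((2*√70789)/6 - 42408) + 118299) = 11808/((√70789/3 - 42408) + 118299) = 11808/((-42408 + √70789/3) + 118299) = 11808/(75891 + √70789/3)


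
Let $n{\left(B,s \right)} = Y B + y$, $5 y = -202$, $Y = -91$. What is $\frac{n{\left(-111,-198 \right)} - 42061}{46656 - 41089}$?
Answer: $- \frac{160002}{27835} \approx -5.7482$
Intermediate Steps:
$y = - \frac{202}{5}$ ($y = \frac{1}{5} \left(-202\right) = - \frac{202}{5} \approx -40.4$)
$n{\left(B,s \right)} = - \frac{202}{5} - 91 B$ ($n{\left(B,s \right)} = - 91 B - \frac{202}{5} = - \frac{202}{5} - 91 B$)
$\frac{n{\left(-111,-198 \right)} - 42061}{46656 - 41089} = \frac{\left(- \frac{202}{5} - -10101\right) - 42061}{46656 - 41089} = \frac{\left(- \frac{202}{5} + 10101\right) - 42061}{5567} = \left(\frac{50303}{5} - 42061\right) \frac{1}{5567} = \left(- \frac{160002}{5}\right) \frac{1}{5567} = - \frac{160002}{27835}$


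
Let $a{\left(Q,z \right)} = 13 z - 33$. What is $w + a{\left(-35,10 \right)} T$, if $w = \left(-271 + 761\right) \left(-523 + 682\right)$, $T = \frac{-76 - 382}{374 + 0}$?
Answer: $\frac{14546957}{187} \approx 77791.0$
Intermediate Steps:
$a{\left(Q,z \right)} = -33 + 13 z$
$T = - \frac{229}{187}$ ($T = - \frac{458}{374} = \left(-458\right) \frac{1}{374} = - \frac{229}{187} \approx -1.2246$)
$w = 77910$ ($w = 490 \cdot 159 = 77910$)
$w + a{\left(-35,10 \right)} T = 77910 + \left(-33 + 13 \cdot 10\right) \left(- \frac{229}{187}\right) = 77910 + \left(-33 + 130\right) \left(- \frac{229}{187}\right) = 77910 + 97 \left(- \frac{229}{187}\right) = 77910 - \frac{22213}{187} = \frac{14546957}{187}$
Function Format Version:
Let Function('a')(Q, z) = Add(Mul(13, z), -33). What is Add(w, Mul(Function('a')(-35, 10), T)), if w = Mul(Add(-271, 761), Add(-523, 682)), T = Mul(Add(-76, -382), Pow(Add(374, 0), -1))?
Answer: Rational(14546957, 187) ≈ 77791.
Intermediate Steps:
Function('a')(Q, z) = Add(-33, Mul(13, z))
T = Rational(-229, 187) (T = Mul(-458, Pow(374, -1)) = Mul(-458, Rational(1, 374)) = Rational(-229, 187) ≈ -1.2246)
w = 77910 (w = Mul(490, 159) = 77910)
Add(w, Mul(Function('a')(-35, 10), T)) = Add(77910, Mul(Add(-33, Mul(13, 10)), Rational(-229, 187))) = Add(77910, Mul(Add(-33, 130), Rational(-229, 187))) = Add(77910, Mul(97, Rational(-229, 187))) = Add(77910, Rational(-22213, 187)) = Rational(14546957, 187)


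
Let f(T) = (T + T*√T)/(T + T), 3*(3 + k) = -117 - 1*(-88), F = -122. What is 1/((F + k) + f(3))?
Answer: -2415/323999 - 9*√3/323999 ≈ -0.0075018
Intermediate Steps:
k = -38/3 (k = -3 + (-117 - 1*(-88))/3 = -3 + (-117 + 88)/3 = -3 + (⅓)*(-29) = -3 - 29/3 = -38/3 ≈ -12.667)
f(T) = (T + T^(3/2))/(2*T) (f(T) = (T + T^(3/2))/((2*T)) = (T + T^(3/2))*(1/(2*T)) = (T + T^(3/2))/(2*T))
1/((F + k) + f(3)) = 1/((-122 - 38/3) + (½ + √3/2)) = 1/(-404/3 + (½ + √3/2)) = 1/(-805/6 + √3/2)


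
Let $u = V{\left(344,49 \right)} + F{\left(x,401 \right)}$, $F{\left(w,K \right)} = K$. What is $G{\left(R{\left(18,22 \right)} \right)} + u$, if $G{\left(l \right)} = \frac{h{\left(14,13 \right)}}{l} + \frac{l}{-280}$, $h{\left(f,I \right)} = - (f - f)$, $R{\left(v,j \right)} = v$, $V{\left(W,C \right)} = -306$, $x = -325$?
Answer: $\frac{13291}{140} \approx 94.936$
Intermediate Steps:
$h{\left(f,I \right)} = 0$ ($h{\left(f,I \right)} = \left(-1\right) 0 = 0$)
$u = 95$ ($u = -306 + 401 = 95$)
$G{\left(l \right)} = - \frac{l}{280}$ ($G{\left(l \right)} = \frac{0}{l} + \frac{l}{-280} = 0 + l \left(- \frac{1}{280}\right) = 0 - \frac{l}{280} = - \frac{l}{280}$)
$G{\left(R{\left(18,22 \right)} \right)} + u = \left(- \frac{1}{280}\right) 18 + 95 = - \frac{9}{140} + 95 = \frac{13291}{140}$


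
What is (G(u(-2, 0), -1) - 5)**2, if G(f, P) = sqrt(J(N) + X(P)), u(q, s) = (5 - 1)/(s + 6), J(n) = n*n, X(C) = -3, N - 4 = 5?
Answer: (5 - sqrt(78))**2 ≈ 14.682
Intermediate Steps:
N = 9 (N = 4 + 5 = 9)
J(n) = n**2
u(q, s) = 4/(6 + s)
G(f, P) = sqrt(78) (G(f, P) = sqrt(9**2 - 3) = sqrt(81 - 3) = sqrt(78))
(G(u(-2, 0), -1) - 5)**2 = (sqrt(78) - 5)**2 = (-5 + sqrt(78))**2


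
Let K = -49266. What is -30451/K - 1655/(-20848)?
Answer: 358188839/513548784 ≈ 0.69748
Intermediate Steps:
-30451/K - 1655/(-20848) = -30451/(-49266) - 1655/(-20848) = -30451*(-1/49266) - 1655*(-1/20848) = 30451/49266 + 1655/20848 = 358188839/513548784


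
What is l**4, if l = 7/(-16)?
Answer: 2401/65536 ≈ 0.036636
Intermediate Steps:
l = -7/16 (l = 7*(-1/16) = -7/16 ≈ -0.43750)
l**4 = (-7/16)**4 = 2401/65536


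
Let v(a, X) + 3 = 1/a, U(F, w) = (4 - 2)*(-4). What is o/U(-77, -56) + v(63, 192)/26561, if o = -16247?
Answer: 27186802217/13386744 ≈ 2030.9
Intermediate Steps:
U(F, w) = -8 (U(F, w) = 2*(-4) = -8)
v(a, X) = -3 + 1/a
o/U(-77, -56) + v(63, 192)/26561 = -16247/(-8) + (-3 + 1/63)/26561 = -16247*(-⅛) + (-3 + 1/63)*(1/26561) = 16247/8 - 188/63*1/26561 = 16247/8 - 188/1673343 = 27186802217/13386744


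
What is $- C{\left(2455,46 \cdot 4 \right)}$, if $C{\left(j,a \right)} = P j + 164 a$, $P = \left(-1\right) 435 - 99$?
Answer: $1280794$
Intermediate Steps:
$P = -534$ ($P = -435 - 99 = -534$)
$C{\left(j,a \right)} = - 534 j + 164 a$
$- C{\left(2455,46 \cdot 4 \right)} = - (\left(-534\right) 2455 + 164 \cdot 46 \cdot 4) = - (-1310970 + 164 \cdot 184) = - (-1310970 + 30176) = \left(-1\right) \left(-1280794\right) = 1280794$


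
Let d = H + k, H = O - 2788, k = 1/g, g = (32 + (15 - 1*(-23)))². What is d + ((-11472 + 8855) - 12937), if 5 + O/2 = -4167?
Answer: -130761399/4900 ≈ -26686.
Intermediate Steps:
O = -8344 (O = -10 + 2*(-4167) = -10 - 8334 = -8344)
g = 4900 (g = (32 + (15 + 23))² = (32 + 38)² = 70² = 4900)
k = 1/4900 ≈ 0.00020408
H = -11132 (H = -8344 - 2788 = -11132)
d = -54546799/4900 (d = -11132 + 1/4900 = -54546799/4900 ≈ -11132.)
d + ((-11472 + 8855) - 12937) = -54546799/4900 + ((-11472 + 8855) - 12937) = -54546799/4900 + (-2617 - 12937) = -54546799/4900 - 15554 = -130761399/4900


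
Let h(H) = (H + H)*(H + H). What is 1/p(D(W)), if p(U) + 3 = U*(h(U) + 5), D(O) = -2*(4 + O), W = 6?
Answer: -1/32103 ≈ -3.1150e-5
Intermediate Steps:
D(O) = -8 - 2*O
h(H) = 4*H² (h(H) = (2*H)*(2*H) = 4*H²)
p(U) = -3 + U*(5 + 4*U²) (p(U) = -3 + U*(4*U² + 5) = -3 + U*(5 + 4*U²))
1/p(D(W)) = 1/(-3 + 4*(-8 - 2*6)³ + 5*(-8 - 2*6)) = 1/(-3 + 4*(-8 - 12)³ + 5*(-8 - 12)) = 1/(-3 + 4*(-20)³ + 5*(-20)) = 1/(-3 + 4*(-8000) - 100) = 1/(-3 - 32000 - 100) = 1/(-32103) = -1/32103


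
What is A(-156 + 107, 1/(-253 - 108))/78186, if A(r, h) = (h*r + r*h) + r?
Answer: -17591/28225146 ≈ -0.00062324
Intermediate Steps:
A(r, h) = r + 2*h*r (A(r, h) = (h*r + h*r) + r = 2*h*r + r = r + 2*h*r)
A(-156 + 107, 1/(-253 - 108))/78186 = ((-156 + 107)*(1 + 2/(-253 - 108)))/78186 = -49*(1 + 2/(-361))*(1/78186) = -49*(1 + 2*(-1/361))*(1/78186) = -49*(1 - 2/361)*(1/78186) = -49*359/361*(1/78186) = -17591/361*1/78186 = -17591/28225146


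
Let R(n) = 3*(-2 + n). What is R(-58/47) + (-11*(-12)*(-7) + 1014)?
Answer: 3774/47 ≈ 80.298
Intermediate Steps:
R(n) = -6 + 3*n
R(-58/47) + (-11*(-12)*(-7) + 1014) = (-6 + 3*(-58/47)) + (-11*(-12)*(-7) + 1014) = (-6 + 3*(-58*1/47)) + (132*(-7) + 1014) = (-6 + 3*(-58/47)) + (-924 + 1014) = (-6 - 174/47) + 90 = -456/47 + 90 = 3774/47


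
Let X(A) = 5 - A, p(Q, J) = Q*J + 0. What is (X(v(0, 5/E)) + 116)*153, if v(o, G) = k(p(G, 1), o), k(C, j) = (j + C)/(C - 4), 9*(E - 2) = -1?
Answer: 432684/23 ≈ 18812.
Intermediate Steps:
E = 17/9 (E = 2 + (1/9)*(-1) = 2 - 1/9 = 17/9 ≈ 1.8889)
p(Q, J) = J*Q (p(Q, J) = J*Q + 0 = J*Q)
k(C, j) = (C + j)/(-4 + C)
v(o, G) = (G + o)/(-4 + G) (v(o, G) = (1*G + o)/(-4 + 1*G) = (G + o)/(-4 + G))
(X(v(0, 5/E)) + 116)*153 = ((5 - (5/(17/9) + 0)/(-4 + 5/(17/9))) + 116)*153 = ((5 - (5*(9/17) + 0)/(-4 + 5*(9/17))) + 116)*153 = ((5 - (45/17 + 0)/(-4 + 45/17)) + 116)*153 = ((5 - 45/((-23/17)*17)) + 116)*153 = ((5 - (-17)*45/(23*17)) + 116)*153 = ((5 - 1*(-45/23)) + 116)*153 = ((5 + 45/23) + 116)*153 = (160/23 + 116)*153 = (2828/23)*153 = 432684/23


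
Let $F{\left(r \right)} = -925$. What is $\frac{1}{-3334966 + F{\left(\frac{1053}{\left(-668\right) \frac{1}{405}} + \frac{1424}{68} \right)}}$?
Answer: $- \frac{1}{3335891} \approx -2.9977 \cdot 10^{-7}$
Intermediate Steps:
$\frac{1}{-3334966 + F{\left(\frac{1053}{\left(-668\right) \frac{1}{405}} + \frac{1424}{68} \right)}} = \frac{1}{-3334966 - 925} = \frac{1}{-3335891} = - \frac{1}{3335891}$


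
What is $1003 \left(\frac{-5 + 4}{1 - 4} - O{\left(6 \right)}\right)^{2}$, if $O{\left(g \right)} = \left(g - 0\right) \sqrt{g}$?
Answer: $\frac{1950835}{9} - 4012 \sqrt{6} \approx 2.0693 \cdot 10^{5}$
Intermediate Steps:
$O{\left(g \right)} = g^{\frac{3}{2}}$ ($O{\left(g \right)} = \left(g + 0\right) \sqrt{g} = g \sqrt{g} = g^{\frac{3}{2}}$)
$1003 \left(\frac{-5 + 4}{1 - 4} - O{\left(6 \right)}\right)^{2} = 1003 \left(\frac{-5 + 4}{1 - 4} - 6^{\frac{3}{2}}\right)^{2} = 1003 \left(- \frac{1}{-3} - 6 \sqrt{6}\right)^{2} = 1003 \left(\left(-1\right) \left(- \frac{1}{3}\right) - 6 \sqrt{6}\right)^{2} = 1003 \left(\frac{1}{3} - 6 \sqrt{6}\right)^{2}$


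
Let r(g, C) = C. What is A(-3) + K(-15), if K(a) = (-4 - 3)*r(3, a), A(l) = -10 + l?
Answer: 92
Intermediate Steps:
K(a) = -7*a (K(a) = (-4 - 3)*a = -7*a)
A(-3) + K(-15) = (-10 - 3) - 7*(-15) = -13 + 105 = 92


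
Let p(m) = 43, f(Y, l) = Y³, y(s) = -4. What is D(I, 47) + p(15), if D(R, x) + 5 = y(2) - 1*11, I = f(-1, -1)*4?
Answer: 23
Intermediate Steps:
I = -4 (I = (-1)³*4 = -1*4 = -4)
D(R, x) = -20 (D(R, x) = -5 + (-4 - 1*11) = -5 + (-4 - 11) = -5 - 15 = -20)
D(I, 47) + p(15) = -20 + 43 = 23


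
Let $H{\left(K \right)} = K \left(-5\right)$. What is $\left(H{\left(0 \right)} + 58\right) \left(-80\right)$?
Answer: $-4640$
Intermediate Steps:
$H{\left(K \right)} = - 5 K$
$\left(H{\left(0 \right)} + 58\right) \left(-80\right) = \left(\left(-5\right) 0 + 58\right) \left(-80\right) = \left(0 + 58\right) \left(-80\right) = 58 \left(-80\right) = -4640$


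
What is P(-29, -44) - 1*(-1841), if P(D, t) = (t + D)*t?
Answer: 5053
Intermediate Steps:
P(D, t) = t*(D + t) (P(D, t) = (D + t)*t = t*(D + t))
P(-29, -44) - 1*(-1841) = -44*(-29 - 44) - 1*(-1841) = -44*(-73) + 1841 = 3212 + 1841 = 5053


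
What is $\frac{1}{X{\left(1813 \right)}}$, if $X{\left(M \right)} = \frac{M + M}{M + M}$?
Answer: $1$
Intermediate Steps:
$X{\left(M \right)} = 1$ ($X{\left(M \right)} = \frac{2 M}{2 M} = 2 M \frac{1}{2 M} = 1$)
$\frac{1}{X{\left(1813 \right)}} = 1^{-1} = 1$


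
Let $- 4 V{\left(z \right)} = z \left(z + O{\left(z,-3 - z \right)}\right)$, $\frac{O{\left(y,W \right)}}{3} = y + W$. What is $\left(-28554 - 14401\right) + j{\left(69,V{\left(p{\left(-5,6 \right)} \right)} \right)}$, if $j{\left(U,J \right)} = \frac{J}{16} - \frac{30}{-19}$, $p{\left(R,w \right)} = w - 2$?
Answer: $- \frac{13057745}{304} \approx -42953.0$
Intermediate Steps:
$p{\left(R,w \right)} = -2 + w$
$O{\left(y,W \right)} = 3 W + 3 y$ ($O{\left(y,W \right)} = 3 \left(y + W\right) = 3 \left(W + y\right) = 3 W + 3 y$)
$V{\left(z \right)} = - \frac{z \left(-9 + z\right)}{4}$ ($V{\left(z \right)} = - \frac{z \left(z + \left(3 \left(-3 - z\right) + 3 z\right)\right)}{4} = - \frac{z \left(z + \left(\left(-9 - 3 z\right) + 3 z\right)\right)}{4} = - \frac{z \left(z - 9\right)}{4} = - \frac{z \left(-9 + z\right)}{4}$)
$j{\left(U,J \right)} = \frac{30}{19} + \frac{J}{16}$ ($j{\left(U,J \right)} = J \frac{1}{16} - - \frac{30}{19} = \frac{J}{16} + \frac{30}{19} = \frac{30}{19} + \frac{J}{16}$)
$\left(-28554 - 14401\right) + j{\left(69,V{\left(p{\left(-5,6 \right)} \right)} \right)} = \left(-28554 - 14401\right) + \left(\frac{30}{19} + \frac{\frac{1}{4} \left(-2 + 6\right) \left(9 - \left(-2 + 6\right)\right)}{16}\right) = -42955 + \left(\frac{30}{19} + \frac{\frac{1}{4} \cdot 4 \left(9 - 4\right)}{16}\right) = -42955 + \left(\frac{30}{19} + \frac{\frac{1}{4} \cdot 4 \cdot 5}{16}\right) = -42955 + \left(\frac{30}{19} + \frac{1}{16} \cdot 5\right) = -42955 + \left(\frac{30}{19} + \frac{5}{16}\right) = -42955 + \frac{575}{304} = - \frac{13057745}{304}$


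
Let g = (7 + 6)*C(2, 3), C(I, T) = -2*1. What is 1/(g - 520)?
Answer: -1/546 ≈ -0.0018315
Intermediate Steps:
C(I, T) = -2
g = -26 (g = (7 + 6)*(-2) = 13*(-2) = -26)
1/(g - 520) = 1/(-26 - 520) = 1/(-546) = -1/546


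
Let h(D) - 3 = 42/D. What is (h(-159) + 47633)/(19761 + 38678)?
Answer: 2524694/3097267 ≈ 0.81514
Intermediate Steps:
h(D) = 3 + 42/D
(h(-159) + 47633)/(19761 + 38678) = ((3 + 42/(-159)) + 47633)/(19761 + 38678) = ((3 + 42*(-1/159)) + 47633)/58439 = ((3 - 14/53) + 47633)*(1/58439) = (145/53 + 47633)*(1/58439) = (2524694/53)*(1/58439) = 2524694/3097267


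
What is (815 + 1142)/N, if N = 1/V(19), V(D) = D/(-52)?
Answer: -37183/52 ≈ -715.06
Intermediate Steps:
V(D) = -D/52 (V(D) = D*(-1/52) = -D/52)
N = -52/19 (N = 1/(-1/52*19) = 1/(-19/52) = -52/19 ≈ -2.7368)
(815 + 1142)/N = (815 + 1142)/(-52/19) = 1957*(-19/52) = -37183/52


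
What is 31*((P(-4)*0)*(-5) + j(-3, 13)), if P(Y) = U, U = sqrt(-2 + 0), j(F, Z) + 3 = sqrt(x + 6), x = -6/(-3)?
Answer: -93 + 62*sqrt(2) ≈ -5.3188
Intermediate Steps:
x = 2 (x = -6*(-1/3) = 2)
j(F, Z) = -3 + 2*sqrt(2) (j(F, Z) = -3 + sqrt(2 + 6) = -3 + sqrt(8) = -3 + 2*sqrt(2))
U = I*sqrt(2) (U = sqrt(-2) = I*sqrt(2) ≈ 1.4142*I)
P(Y) = I*sqrt(2)
31*((P(-4)*0)*(-5) + j(-3, 13)) = 31*(((I*sqrt(2))*0)*(-5) + (-3 + 2*sqrt(2))) = 31*(0*(-5) + (-3 + 2*sqrt(2))) = 31*(0 + (-3 + 2*sqrt(2))) = 31*(-3 + 2*sqrt(2)) = -93 + 62*sqrt(2)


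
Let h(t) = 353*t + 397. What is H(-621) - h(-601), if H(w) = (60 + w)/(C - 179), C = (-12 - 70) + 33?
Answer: 16093643/76 ≈ 2.1176e+5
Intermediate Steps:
h(t) = 397 + 353*t
C = -49 (C = -82 + 33 = -49)
H(w) = -5/19 - w/228 (H(w) = (60 + w)/(-49 - 179) = (60 + w)/(-228) = (60 + w)*(-1/228) = -5/19 - w/228)
H(-621) - h(-601) = (-5/19 - 1/228*(-621)) - (397 + 353*(-601)) = (-5/19 + 207/76) - (397 - 212153) = 187/76 - 1*(-211756) = 187/76 + 211756 = 16093643/76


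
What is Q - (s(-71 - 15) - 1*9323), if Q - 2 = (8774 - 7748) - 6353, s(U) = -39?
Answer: 4037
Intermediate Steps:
Q = -5325 (Q = 2 + ((8774 - 7748) - 6353) = 2 + (1026 - 6353) = 2 - 5327 = -5325)
Q - (s(-71 - 15) - 1*9323) = -5325 - (-39 - 1*9323) = -5325 - (-39 - 9323) = -5325 - 1*(-9362) = -5325 + 9362 = 4037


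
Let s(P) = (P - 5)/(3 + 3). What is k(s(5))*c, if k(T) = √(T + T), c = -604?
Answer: 0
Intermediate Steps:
s(P) = -⅚ + P/6 (s(P) = (-5 + P)/6 = (-5 + P)*(⅙) = -⅚ + P/6)
k(T) = √2*√T (k(T) = √(2*T) = √2*√T)
k(s(5))*c = (√2*√(-⅚ + (⅙)*5))*(-604) = (√2*√(-⅚ + ⅚))*(-604) = (√2*√0)*(-604) = (√2*0)*(-604) = 0*(-604) = 0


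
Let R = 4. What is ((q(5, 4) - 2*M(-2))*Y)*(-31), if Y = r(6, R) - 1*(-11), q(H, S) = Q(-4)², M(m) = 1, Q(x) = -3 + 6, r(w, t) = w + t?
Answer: -4557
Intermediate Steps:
r(w, t) = t + w
Q(x) = 3
q(H, S) = 9 (q(H, S) = 3² = 9)
Y = 21 (Y = (4 + 6) - 1*(-11) = 10 + 11 = 21)
((q(5, 4) - 2*M(-2))*Y)*(-31) = ((9 - 2*1)*21)*(-31) = ((9 - 2)*21)*(-31) = (7*21)*(-31) = 147*(-31) = -4557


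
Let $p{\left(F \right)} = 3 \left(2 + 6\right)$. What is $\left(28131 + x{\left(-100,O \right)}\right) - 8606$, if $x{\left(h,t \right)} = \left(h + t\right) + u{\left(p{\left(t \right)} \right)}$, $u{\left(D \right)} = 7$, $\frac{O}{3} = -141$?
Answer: $19009$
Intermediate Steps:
$O = -423$ ($O = 3 \left(-141\right) = -423$)
$p{\left(F \right)} = 24$ ($p{\left(F \right)} = 3 \cdot 8 = 24$)
$x{\left(h,t \right)} = 7 + h + t$ ($x{\left(h,t \right)} = \left(h + t\right) + 7 = 7 + h + t$)
$\left(28131 + x{\left(-100,O \right)}\right) - 8606 = \left(28131 - 516\right) - 8606 = 27615 - 8606 = 19009$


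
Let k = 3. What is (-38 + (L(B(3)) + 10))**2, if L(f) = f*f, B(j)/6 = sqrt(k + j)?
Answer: 35344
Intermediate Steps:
B(j) = 6*sqrt(3 + j)
L(f) = f**2
(-38 + (L(B(3)) + 10))**2 = (-38 + ((6*sqrt(3 + 3))**2 + 10))**2 = (-38 + ((6*sqrt(6))**2 + 10))**2 = (-38 + (216 + 10))**2 = (-38 + 226)**2 = 188**2 = 35344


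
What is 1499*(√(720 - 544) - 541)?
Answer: -810959 + 5996*√11 ≈ -7.9107e+5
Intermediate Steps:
1499*(√(720 - 544) - 541) = 1499*(√176 - 541) = 1499*(4*√11 - 541) = 1499*(-541 + 4*√11) = -810959 + 5996*√11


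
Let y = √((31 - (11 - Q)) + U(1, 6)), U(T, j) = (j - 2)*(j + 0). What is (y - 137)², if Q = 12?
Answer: 18825 - 548*√14 ≈ 16775.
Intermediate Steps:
U(T, j) = j*(-2 + j) (U(T, j) = (-2 + j)*j = j*(-2 + j))
y = 2*√14 (y = √((31 - (11 - 1*12)) + 6*(-2 + 6)) = √((31 - (11 - 12)) + 6*4) = √((31 - 1*(-1)) + 24) = √((31 + 1) + 24) = √(32 + 24) = √56 = 2*√14 ≈ 7.4833)
(y - 137)² = (2*√14 - 137)² = (-137 + 2*√14)²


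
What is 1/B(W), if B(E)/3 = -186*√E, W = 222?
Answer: -√222/123876 ≈ -0.00012028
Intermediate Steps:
B(E) = -558*√E (B(E) = 3*(-186*√E) = -558*√E)
1/B(W) = 1/(-558*√222) = -√222/123876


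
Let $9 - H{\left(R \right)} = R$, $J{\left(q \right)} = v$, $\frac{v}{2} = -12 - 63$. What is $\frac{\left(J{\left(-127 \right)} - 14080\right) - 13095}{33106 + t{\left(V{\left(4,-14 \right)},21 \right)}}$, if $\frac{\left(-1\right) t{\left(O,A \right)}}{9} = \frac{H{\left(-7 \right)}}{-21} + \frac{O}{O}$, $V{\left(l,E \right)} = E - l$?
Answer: $- \frac{191275}{231727} \approx -0.82543$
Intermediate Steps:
$v = -150$ ($v = 2 \left(-12 - 63\right) = 2 \left(-75\right) = -150$)
$J{\left(q \right)} = -150$
$H{\left(R \right)} = 9 - R$
$t{\left(O,A \right)} = - \frac{15}{7}$ ($t{\left(O,A \right)} = - 9 \left(\frac{9 - -7}{-21} + \frac{O}{O}\right) = - 9 \left(\left(9 + 7\right) \left(- \frac{1}{21}\right) + 1\right) = - 9 \left(16 \left(- \frac{1}{21}\right) + 1\right) = - 9 \left(- \frac{16}{21} + 1\right) = \left(-9\right) \frac{5}{21} = - \frac{15}{7}$)
$\frac{\left(J{\left(-127 \right)} - 14080\right) - 13095}{33106 + t{\left(V{\left(4,-14 \right)},21 \right)}} = \frac{\left(-150 - 14080\right) - 13095}{33106 - \frac{15}{7}} = \frac{\left(-150 - 14080\right) - 13095}{\frac{231727}{7}} = \left(-14230 - 13095\right) \frac{7}{231727} = \left(-27325\right) \frac{7}{231727} = - \frac{191275}{231727}$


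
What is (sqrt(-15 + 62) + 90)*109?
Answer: 9810 + 109*sqrt(47) ≈ 10557.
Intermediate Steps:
(sqrt(-15 + 62) + 90)*109 = (sqrt(47) + 90)*109 = (90 + sqrt(47))*109 = 9810 + 109*sqrt(47)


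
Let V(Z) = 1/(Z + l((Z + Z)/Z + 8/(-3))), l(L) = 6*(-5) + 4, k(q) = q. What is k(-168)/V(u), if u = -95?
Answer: 20328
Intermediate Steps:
l(L) = -26 (l(L) = -30 + 4 = -26)
V(Z) = 1/(-26 + Z) (V(Z) = 1/(Z - 26) = 1/(-26 + Z))
k(-168)/V(u) = -168/(1/(-26 - 95)) = -168/(1/(-121)) = -168/(-1/121) = -168*(-121) = 20328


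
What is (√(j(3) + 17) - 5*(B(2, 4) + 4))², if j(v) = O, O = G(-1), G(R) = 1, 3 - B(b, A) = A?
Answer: 243 - 90*√2 ≈ 115.72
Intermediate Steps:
B(b, A) = 3 - A
O = 1
j(v) = 1
(√(j(3) + 17) - 5*(B(2, 4) + 4))² = (√(1 + 17) - 5*((3 - 1*4) + 4))² = (√18 - 5*((3 - 4) + 4))² = (3*√2 - 5*(-1 + 4))² = (3*√2 - 5*3)² = (3*√2 - 15)² = (-15 + 3*√2)²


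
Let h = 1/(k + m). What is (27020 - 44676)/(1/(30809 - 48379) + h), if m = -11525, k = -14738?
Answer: 8147200706960/43833 ≈ 1.8587e+8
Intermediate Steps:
h = -1/26263 (h = 1/(-14738 - 11525) = 1/(-26263) = -1/26263 ≈ -3.8076e-5)
(27020 - 44676)/(1/(30809 - 48379) + h) = (27020 - 44676)/(1/(30809 - 48379) - 1/26263) = -17656/(1/(-17570) - 1/26263) = -17656/(-1/17570 - 1/26263) = -17656/(-43833/461440910) = -17656*(-461440910/43833) = 8147200706960/43833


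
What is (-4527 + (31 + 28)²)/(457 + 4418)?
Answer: -1046/4875 ≈ -0.21456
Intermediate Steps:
(-4527 + (31 + 28)²)/(457 + 4418) = (-4527 + 59²)/4875 = (-4527 + 3481)*(1/4875) = -1046*1/4875 = -1046/4875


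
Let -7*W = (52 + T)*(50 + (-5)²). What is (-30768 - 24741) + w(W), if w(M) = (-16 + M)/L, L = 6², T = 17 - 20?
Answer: -1998865/36 ≈ -55524.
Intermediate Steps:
T = -3
L = 36
W = -525 (W = -(52 - 3)*(50 + (-5)²)/7 = -7*(50 + 25) = -7*75 = -⅐*3675 = -525)
w(M) = -4/9 + M/36 (w(M) = (-16 + M)/36 = (-16 + M)*(1/36) = -4/9 + M/36)
(-30768 - 24741) + w(W) = (-30768 - 24741) + (-4/9 + (1/36)*(-525)) = -55509 + (-4/9 - 175/12) = -55509 - 541/36 = -1998865/36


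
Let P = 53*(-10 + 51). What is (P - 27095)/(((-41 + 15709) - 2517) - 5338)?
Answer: -24922/7813 ≈ -3.1898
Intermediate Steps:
P = 2173 (P = 53*41 = 2173)
(P - 27095)/(((-41 + 15709) - 2517) - 5338) = (2173 - 27095)/(((-41 + 15709) - 2517) - 5338) = -24922/((15668 - 2517) - 5338) = -24922/(13151 - 5338) = -24922/7813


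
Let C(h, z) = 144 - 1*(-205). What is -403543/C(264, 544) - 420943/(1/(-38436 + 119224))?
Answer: -11868493339859/349 ≈ -3.4007e+10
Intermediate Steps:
C(h, z) = 349 (C(h, z) = 144 + 205 = 349)
-403543/C(264, 544) - 420943/(1/(-38436 + 119224)) = -403543/349 - 420943/(1/(-38436 + 119224)) = -403543*1/349 - 420943/(1/80788) = -403543/349 - 420943/1/80788 = -403543/349 - 420943*80788 = -403543/349 - 34007143084 = -11868493339859/349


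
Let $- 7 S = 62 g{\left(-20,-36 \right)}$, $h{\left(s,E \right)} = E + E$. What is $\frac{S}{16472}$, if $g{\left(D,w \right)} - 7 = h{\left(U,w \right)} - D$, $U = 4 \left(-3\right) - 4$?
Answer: $\frac{1395}{57652} \approx 0.024197$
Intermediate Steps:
$U = -16$ ($U = -12 - 4 = -16$)
$h{\left(s,E \right)} = 2 E$
$g{\left(D,w \right)} = 7 - D + 2 w$ ($g{\left(D,w \right)} = 7 - \left(D - 2 w\right) = 7 - D + 2 w$)
$S = \frac{2790}{7}$ ($S = - \frac{62 \left(7 - -20 + 2 \left(-36\right)\right)}{7} = - \frac{62 \left(7 + 20 - 72\right)}{7} = - \frac{62 \left(-45\right)}{7} = \left(- \frac{1}{7}\right) \left(-2790\right) = \frac{2790}{7} \approx 398.57$)
$\frac{S}{16472} = \frac{2790}{7 \cdot 16472} = \frac{2790}{7} \cdot \frac{1}{16472} = \frac{1395}{57652}$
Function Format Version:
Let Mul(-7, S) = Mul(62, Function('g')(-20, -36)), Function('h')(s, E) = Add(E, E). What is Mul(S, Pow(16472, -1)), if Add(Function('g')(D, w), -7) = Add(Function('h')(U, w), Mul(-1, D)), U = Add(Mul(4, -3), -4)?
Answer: Rational(1395, 57652) ≈ 0.024197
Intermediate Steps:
U = -16 (U = Add(-12, -4) = -16)
Function('h')(s, E) = Mul(2, E)
Function('g')(D, w) = Add(7, Mul(-1, D), Mul(2, w)) (Function('g')(D, w) = Add(7, Add(Mul(2, w), Mul(-1, D))) = Add(7, Add(Mul(-1, D), Mul(2, w))) = Add(7, Mul(-1, D), Mul(2, w)))
S = Rational(2790, 7) (S = Mul(Rational(-1, 7), Mul(62, Add(7, Mul(-1, -20), Mul(2, -36)))) = Mul(Rational(-1, 7), Mul(62, Add(7, 20, -72))) = Mul(Rational(-1, 7), Mul(62, -45)) = Mul(Rational(-1, 7), -2790) = Rational(2790, 7) ≈ 398.57)
Mul(S, Pow(16472, -1)) = Mul(Rational(2790, 7), Pow(16472, -1)) = Mul(Rational(2790, 7), Rational(1, 16472)) = Rational(1395, 57652)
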